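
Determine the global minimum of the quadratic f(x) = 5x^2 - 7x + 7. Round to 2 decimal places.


For a quadratic f(x) = ax^2 + bx + c with a > 0, the minimum is at the vertex.
Vertex x-coordinate: x = -b/(2a)
x = -(-7) / (2 * 5)
x = 7/10
Substitute back to find the minimum value:
f(7/10) = 5 * (7/10)^2 - 7 * (7/10) + 7
= 49/20 - 49/10 + 7
= 91/20 = 4.55

4.55


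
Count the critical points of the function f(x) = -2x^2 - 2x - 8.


Find where f'(x) = 0:
f'(x) = -4x - 2
Set f'(x) = 0:
-4x - 2 = 0
x = 2 / (-4) = -1/2
This is a linear equation in x, so there is exactly one solution.
Number of critical points: 1

1


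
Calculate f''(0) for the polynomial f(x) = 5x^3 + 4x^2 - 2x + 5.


First derivative:
f'(x) = 15x^2 + 8x - 2
Second derivative:
f''(x) = 30x + 8
Substitute x = 0:
f''(0) = 30 * 0 + 8
= 0 + 8
= 8

8


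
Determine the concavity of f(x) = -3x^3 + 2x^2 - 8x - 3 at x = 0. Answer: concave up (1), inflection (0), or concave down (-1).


Concavity is determined by the sign of f''(x).
f(x) = -3x^3 + 2x^2 - 8x - 3
f'(x) = -9x^2 + 4x - 8
f''(x) = -18x + 4
f''(0) = -18 * 0 + 4
= 0 + 4
= 4
Since f''(0) > 0, the function is concave up (1)

1


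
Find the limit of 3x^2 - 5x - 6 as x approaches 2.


Since polynomials are continuous, we use direct substitution.
lim(x->2) of 3x^2 - 5x - 6
= 3 * 2^2 - 5 * 2 - 6
= 12 - 10 - 6
= -4

-4


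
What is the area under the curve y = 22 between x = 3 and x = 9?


The area under a constant function y = 22 is a rectangle.
Width = 9 - 3 = 6
Height = 22
Area = width * height
= 6 * 22
= 132

132


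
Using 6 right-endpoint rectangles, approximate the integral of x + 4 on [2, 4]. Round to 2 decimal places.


Right Riemann sum uses right endpoints of each subinterval.
Interval: [2, 4], n = 6
dx = (4 - 2) / 6 = 1/3
Right endpoints: [7/3, 8/3, 3, 10/3, 11/3, 4]
f values: [19/3, 20/3, 7, 22/3, 23/3, 8]
Sum = dx * (sum of f values)
= 1/3 * 43
= 43/3 ≈ 14.33

14.33


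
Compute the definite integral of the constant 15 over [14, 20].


The integral of a constant k over [a, b] equals k * (b - a).
integral from 14 to 20 of 15 dx
= 15 * (20 - 14)
= 15 * 6
= 90

90


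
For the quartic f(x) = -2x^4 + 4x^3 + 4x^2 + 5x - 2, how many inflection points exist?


Inflection points occur where f''(x) = 0 and concavity changes.
f(x) = -2x^4 + 4x^3 + 4x^2 + 5x - 2
f'(x) = -8x^3 + 12x^2 + 8x + 5
f''(x) = -24x^2 + 24x + 8
This is a quadratic in x. Use the discriminant to count real roots.
Discriminant = (24)^2 - 4 * (-24) * 8
= 576 - (-768)
= 1344
Since discriminant > 0, f''(x) = 0 has 2 distinct real solutions.
A quadratic with two distinct real roots changes sign at each root, so concavity changes at both.
Number of inflection points: 2

2


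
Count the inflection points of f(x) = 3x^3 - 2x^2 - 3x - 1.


Inflection points occur where f''(x) = 0 and concavity changes.
f(x) = 3x^3 - 2x^2 - 3x - 1
f'(x) = 9x^2 - 4x - 3
f''(x) = 18x - 4
Set f''(x) = 0:
18x - 4 = 0
x = 4 / 18 = 2/9
Since f''(x) is linear (degree 1), it changes sign at this point.
Therefore there is exactly 1 inflection point.

1


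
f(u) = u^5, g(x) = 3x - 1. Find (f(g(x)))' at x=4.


Using the chain rule: (f(g(x)))' = f'(g(x)) * g'(x)
First, find g(4):
g(4) = 3 * 4 - 1 = 11
Next, f'(u) = 5u^4
And g'(x) = 3
So f'(g(4)) * g'(4)
= 5 * 11^4 * 3
= 5 * 14641 * 3
= 219615

219615


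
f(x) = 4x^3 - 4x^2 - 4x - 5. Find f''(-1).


First derivative:
f'(x) = 12x^2 - 8x - 4
Second derivative:
f''(x) = 24x - 8
Substitute x = -1:
f''(-1) = 24 * (-1) - 8
= -24 - 8
= -32

-32


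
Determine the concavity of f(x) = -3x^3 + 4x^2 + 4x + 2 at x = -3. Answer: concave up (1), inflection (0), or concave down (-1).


Concavity is determined by the sign of f''(x).
f(x) = -3x^3 + 4x^2 + 4x + 2
f'(x) = -9x^2 + 8x + 4
f''(x) = -18x + 8
f''(-3) = -18 * (-3) + 8
= 54 + 8
= 62
Since f''(-3) > 0, the function is concave up (1)

1


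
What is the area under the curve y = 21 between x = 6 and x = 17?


The area under a constant function y = 21 is a rectangle.
Width = 17 - 6 = 11
Height = 21
Area = width * height
= 11 * 21
= 231

231


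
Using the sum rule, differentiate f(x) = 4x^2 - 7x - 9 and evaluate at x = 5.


Differentiate term by term using power and sum rules:
f(x) = 4x^2 - 7x - 9
f'(x) = 8x - 7
Substitute x = 5:
f'(5) = 8 * 5 - 7
= 40 - 7
= 33

33


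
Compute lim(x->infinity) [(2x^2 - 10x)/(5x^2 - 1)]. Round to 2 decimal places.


For limits at infinity with equal-degree polynomials,
we compare leading coefficients.
Numerator leading term: 2x^2
Denominator leading term: 5x^2
Divide both by x^2:
lim = (2 - 10/x) / (5 - 1/x^2)
As x -> infinity, the 1/x and 1/x^2 terms vanish:
= 2/5 = 0.40

0.40


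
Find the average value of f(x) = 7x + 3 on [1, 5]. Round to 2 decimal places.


Average value = 1/(b-a) * integral from a to b of f(x) dx
First compute the integral of 7x + 3:
F(x) = (7/2)x^2 + 3x
F(5) = 7/2 * 25 + 3 * 5 = 205/2
F(1) = 7/2 * 1 + 3 * 1 = 13/2
Integral = 205/2 - 13/2 = 96
Average = 96 / (5 - 1) = 96 / 4
= 24 = 24.00

24.00


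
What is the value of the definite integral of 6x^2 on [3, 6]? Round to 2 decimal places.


Find the antiderivative of 6x^2:
F(x) = 6/3 * x^3
Apply the Fundamental Theorem of Calculus:
F(6) - F(3)
= 6/3 * 6^3 - 6/3 * 3^3
= 6/3 * (216 - 27)
= 6/3 * 189
= 378 = 378.00

378.00


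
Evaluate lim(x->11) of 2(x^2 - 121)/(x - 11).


Direct substitution gives 0/0, so we factor the numerator.
Factor: 2(x^2 - 121) = 2 * (x - 11)(x + 11)
Cancel the common factor (x - 11):
2(x^2 - 121)/(x - 11) = 2 * (x + 11)
Now substitute x = 11:
= 2 * (11 + 11) = 44

44


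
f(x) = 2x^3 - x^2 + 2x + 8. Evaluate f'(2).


Differentiate f(x) = 2x^3 - x^2 + 2x + 8 term by term:
f'(x) = 6x^2 - 2x + 2
Substitute x = 2:
f'(2) = 6 * 2^2 - 2 * 2 + 2
= 24 - 4 + 2
= 22

22


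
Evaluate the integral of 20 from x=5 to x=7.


The integral of a constant k over [a, b] equals k * (b - a).
integral from 5 to 7 of 20 dx
= 20 * (7 - 5)
= 20 * 2
= 40

40


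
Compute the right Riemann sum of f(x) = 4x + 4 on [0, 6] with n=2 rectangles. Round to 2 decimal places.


Right Riemann sum uses right endpoints of each subinterval.
Interval: [0, 6], n = 2
dx = (6 - 0) / 2 = 3
Right endpoints: [3, 6]
f values: [16, 28]
Sum = dx * (sum of f values)
= 3 * 44
= 132 = 132.00

132.00


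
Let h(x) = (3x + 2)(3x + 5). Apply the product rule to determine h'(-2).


Let u(x) = 3x + 2 and v(x) = 3x + 5
u'(x) = 3
v'(x) = 3
Product rule: h'(x) = u'(x)*v(x) + u(x)*v'(x)
= 3 * (3x + 5) + (3x + 2) * 3
At x = -2:
u(-2) = 3 * (-2) + 2 = -4
v(-2) = 3 * (-2) + 5 = -1
h'(-2) = 3 * (-1) + (-4) * 3
= -3 - 12
= -15

-15


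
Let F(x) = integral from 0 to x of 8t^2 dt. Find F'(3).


By the Fundamental Theorem of Calculus (Part 1):
If F(x) = integral from 0 to x of f(t) dt, then F'(x) = f(x)
Here f(t) = 8t^2
So F'(x) = 8x^2
Evaluate at x = 3:
F'(3) = 8 * 3^2
= 8 * 9
= 72

72


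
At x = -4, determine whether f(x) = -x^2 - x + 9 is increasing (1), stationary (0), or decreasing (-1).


Compute f'(x) to determine behavior:
f'(x) = -2x - 1
f'(-4) = -2 * (-4) - 1
= 8 - 1
= 7
Since f'(-4) > 0, the function is increasing (1)

1


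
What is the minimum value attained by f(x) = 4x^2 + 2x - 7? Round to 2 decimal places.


For a quadratic f(x) = ax^2 + bx + c with a > 0, the minimum is at the vertex.
Vertex x-coordinate: x = -b/(2a)
x = -(2) / (2 * 4)
x = -2/8 = -1/4
Substitute back to find the minimum value:
f(-1/4) = 4 * (-1/4)^2 + 2 * (-1/4) - 7
= 1/4 - 1/2 - 7
= -29/4 = -7.25

-7.25


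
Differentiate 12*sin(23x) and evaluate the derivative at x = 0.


Apply the chain rule to differentiate 12*sin(23x):
d/dx [12*sin(23x)]
= 12 * cos(23x) * d/dx(23x)
= 12 * 23 * cos(23x)
= 276 * cos(23x)
Evaluate at x = 0:
= 276 * cos(0)
= 276 * 1
= 276

276


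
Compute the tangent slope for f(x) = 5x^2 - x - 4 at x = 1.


The slope of the tangent line equals f'(x) at the point.
f(x) = 5x^2 - x - 4
f'(x) = 10x - 1
At x = 1:
f'(1) = 10 * 1 - 1
= 10 - 1
= 9

9


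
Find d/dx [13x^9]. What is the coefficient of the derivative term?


We apply the power rule: d/dx [ax^n] = a*n * x^(n-1)
d/dx [13x^9]
= 13 * 9 * x^(9-1)
= 117x^8
The coefficient is 117

117


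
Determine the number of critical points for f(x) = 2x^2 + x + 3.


Find where f'(x) = 0:
f'(x) = 4x + 1
Set f'(x) = 0:
4x + 1 = 0
x = -1 / 4 = -1/4
This is a linear equation in x, so there is exactly one solution.
Number of critical points: 1

1


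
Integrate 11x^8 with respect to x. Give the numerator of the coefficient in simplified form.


Apply the power rule for integration:
integral of ax^n dx = a/(n+1) * x^(n+1) + C
integral of 11x^8 dx
= 11/9 * x^9 + C
The coefficient in lowest terms is 11/9, and its numerator is 11

11


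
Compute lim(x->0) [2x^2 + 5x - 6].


Since polynomials are continuous, we use direct substitution.
lim(x->0) of 2x^2 + 5x - 6
= 2 * 0^2 + 5 * 0 - 6
= 0 + 0 - 6
= -6

-6


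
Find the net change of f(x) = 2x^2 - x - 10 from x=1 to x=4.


Net change = f(b) - f(a)
f(x) = 2x^2 - x - 10
Compute f(4):
f(4) = 2 * 4^2 - 1 * 4 - 10
= 32 - 4 - 10
= 18
Compute f(1):
f(1) = 2 * 1^2 - 1 * 1 - 10
= 2 - 1 - 10
= -9
Net change = 18 - (-9) = 27

27


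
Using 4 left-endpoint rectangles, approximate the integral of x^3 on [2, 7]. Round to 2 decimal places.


Left Riemann sum uses left endpoints of each subinterval.
Interval: [2, 7], n = 4
dx = (7 - 2) / 4 = 5/4
Left endpoints: [2, 13/4, 9/2, 23/4]
f values: [8, 2197/64, 729/8, 12167/64]
Sum = dx * (sum of f values)
= 5/4 * 5177/16
= 25885/64 ≈ 404.45

404.45


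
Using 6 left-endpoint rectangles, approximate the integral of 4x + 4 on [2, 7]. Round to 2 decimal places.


Left Riemann sum uses left endpoints of each subinterval.
Interval: [2, 7], n = 6
dx = (7 - 2) / 6 = 5/6
Left endpoints: [2, 17/6, 11/3, 9/2, 16/3, 37/6]
f values: [12, 46/3, 56/3, 22, 76/3, 86/3]
Sum = dx * (sum of f values)
= 5/6 * 122
= 305/3 ≈ 101.67

101.67


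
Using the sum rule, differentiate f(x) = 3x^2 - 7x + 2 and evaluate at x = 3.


Differentiate term by term using power and sum rules:
f(x) = 3x^2 - 7x + 2
f'(x) = 6x - 7
Substitute x = 3:
f'(3) = 6 * 3 - 7
= 18 - 7
= 11

11


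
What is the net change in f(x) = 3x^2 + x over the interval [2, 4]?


Net change = f(b) - f(a)
f(x) = 3x^2 + x
Compute f(4):
f(4) = 3 * 4^2 + 1 * 4 + 0
= 48 + 4 + 0
= 52
Compute f(2):
f(2) = 3 * 2^2 + 1 * 2 + 0
= 12 + 2 + 0
= 14
Net change = 52 - 14 = 38

38


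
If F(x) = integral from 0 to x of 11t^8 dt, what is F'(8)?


By the Fundamental Theorem of Calculus (Part 1):
If F(x) = integral from 0 to x of f(t) dt, then F'(x) = f(x)
Here f(t) = 11t^8
So F'(x) = 11x^8
Evaluate at x = 8:
F'(8) = 11 * 8^8
= 11 * 16777216
= 184549376

184549376


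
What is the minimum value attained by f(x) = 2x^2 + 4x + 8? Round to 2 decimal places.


For a quadratic f(x) = ax^2 + bx + c with a > 0, the minimum is at the vertex.
Vertex x-coordinate: x = -b/(2a)
x = -(4) / (2 * 2)
x = -4/4 = -1
Substitute back to find the minimum value:
f(-1) = 2 * (-1)^2 + 4 * (-1) + 8
= 2 - 4 + 8
= 6 = 6.00

6.00


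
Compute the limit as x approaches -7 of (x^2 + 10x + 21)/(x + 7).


Direct substitution gives 0/0, so we factor the numerator.
Factor: (x^2 + 10x + 21) = (x + 7)(x + 3)
Cancel the common factor (x + 7):
(x^2 + 10x + 21)/(x + 7) = (x + 3)
Now substitute x = -7:
= (-7) - (-3) = -4

-4


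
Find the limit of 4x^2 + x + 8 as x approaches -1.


Since polynomials are continuous, we use direct substitution.
lim(x->-1) of 4x^2 + x + 8
= 4 * (-1)^2 + 1 * (-1) + 8
= 4 - 1 + 8
= 11

11


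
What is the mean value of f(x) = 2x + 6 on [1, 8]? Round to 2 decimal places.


Average value = 1/(b-a) * integral from a to b of f(x) dx
First compute the integral of 2x + 6:
F(x) = x^2 + 6x
F(8) = 1 * 64 + 6 * 8 = 112
F(1) = 1 * 1 + 6 * 1 = 7
Integral = 112 - 7 = 105
Average = 105 / (8 - 1) = 105 / 7
= 15 = 15.00

15.00


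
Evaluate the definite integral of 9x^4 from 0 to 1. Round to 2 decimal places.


Find the antiderivative of 9x^4:
F(x) = 9/5 * x^5
Apply the Fundamental Theorem of Calculus:
F(1) - F(0)
= 9/5 * 1^5 - 9/5 * 0^5
= 9/5 * (1 - 0)
= 9/5 * 1
= 9/5 = 1.80

1.80


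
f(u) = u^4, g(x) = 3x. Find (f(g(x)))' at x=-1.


Using the chain rule: (f(g(x)))' = f'(g(x)) * g'(x)
First, find g(-1):
g(-1) = 3 * (-1) + 0 = -3
Next, f'(u) = 4u^3
And g'(x) = 3
So f'(g(-1)) * g'(-1)
= 4 * (-3)^3 * 3
= 4 * (-27) * 3
= -324

-324


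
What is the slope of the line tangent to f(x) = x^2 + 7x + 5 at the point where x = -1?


The slope of the tangent line equals f'(x) at the point.
f(x) = x^2 + 7x + 5
f'(x) = 2x + 7
At x = -1:
f'(-1) = 2 * (-1) + 7
= -2 + 7
= 5

5


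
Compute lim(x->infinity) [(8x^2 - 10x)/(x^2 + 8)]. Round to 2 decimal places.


For limits at infinity with equal-degree polynomials,
we compare leading coefficients.
Numerator leading term: 8x^2
Denominator leading term: x^2
Divide both by x^2:
lim = (8 - 10/x) / (1 + 8/x^2)
As x -> infinity, the 1/x and 1/x^2 terms vanish:
= 8/1 = 8 = 8.00

8.00


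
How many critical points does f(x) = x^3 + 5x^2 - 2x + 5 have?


Find where f'(x) = 0:
f(x) = x^3 + 5x^2 - 2x + 5
f'(x) = 3x^2 + 10x - 2
This is a quadratic in x. Use the discriminant to count real roots.
Discriminant = (10)^2 - 4 * 3 * (-2)
= 100 - (-24)
= 124
Since discriminant > 0, f'(x) = 0 has 2 real solutions.
Number of critical points: 2

2


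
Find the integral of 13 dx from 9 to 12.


The integral of a constant k over [a, b] equals k * (b - a).
integral from 9 to 12 of 13 dx
= 13 * (12 - 9)
= 13 * 3
= 39

39


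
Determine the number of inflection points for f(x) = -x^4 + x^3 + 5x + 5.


Inflection points occur where f''(x) = 0 and concavity changes.
f(x) = -x^4 + x^3 + 5x + 5
f'(x) = -4x^3 + 3x^2 + 5
f''(x) = -12x^2 + 6x
This is a quadratic in x. Use the discriminant to count real roots.
Discriminant = (6)^2 - 4 * (-12) * 0
= 36 - 0
= 36
Since discriminant > 0, f''(x) = 0 has 2 distinct real solutions.
A quadratic with two distinct real roots changes sign at each root, so concavity changes at both.
Number of inflection points: 2

2


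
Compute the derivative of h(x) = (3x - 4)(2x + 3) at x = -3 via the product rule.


Let u(x) = 3x - 4 and v(x) = 2x + 3
u'(x) = 3
v'(x) = 2
Product rule: h'(x) = u'(x)*v(x) + u(x)*v'(x)
= 3 * (2x + 3) + (3x - 4) * 2
At x = -3:
u(-3) = 3 * (-3) - 4 = -13
v(-3) = 2 * (-3) + 3 = -3
h'(-3) = 3 * (-3) + (-13) * 2
= -9 - 26
= -35

-35


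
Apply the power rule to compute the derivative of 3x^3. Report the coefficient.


We apply the power rule: d/dx [ax^n] = a*n * x^(n-1)
d/dx [3x^3]
= 3 * 3 * x^(3-1)
= 9x^2
The coefficient is 9

9


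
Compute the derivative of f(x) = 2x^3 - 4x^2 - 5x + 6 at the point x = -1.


Differentiate f(x) = 2x^3 - 4x^2 - 5x + 6 term by term:
f'(x) = 6x^2 - 8x - 5
Substitute x = -1:
f'(-1) = 6 * (-1)^2 - 8 * (-1) - 5
= 6 + 8 - 5
= 9

9


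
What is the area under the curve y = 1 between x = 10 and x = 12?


The area under a constant function y = 1 is a rectangle.
Width = 12 - 10 = 2
Height = 1
Area = width * height
= 2 * 1
= 2

2


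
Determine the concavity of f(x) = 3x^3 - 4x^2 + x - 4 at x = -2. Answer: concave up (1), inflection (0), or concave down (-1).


Concavity is determined by the sign of f''(x).
f(x) = 3x^3 - 4x^2 + x - 4
f'(x) = 9x^2 - 8x + 1
f''(x) = 18x - 8
f''(-2) = 18 * (-2) - 8
= -36 - 8
= -44
Since f''(-2) < 0, the function is concave down (-1)

-1


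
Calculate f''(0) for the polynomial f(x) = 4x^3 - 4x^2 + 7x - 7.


First derivative:
f'(x) = 12x^2 - 8x + 7
Second derivative:
f''(x) = 24x - 8
Substitute x = 0:
f''(0) = 24 * 0 - 8
= 0 - 8
= -8

-8


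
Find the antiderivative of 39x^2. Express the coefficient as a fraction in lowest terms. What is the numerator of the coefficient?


Apply the power rule for integration:
integral of ax^n dx = a/(n+1) * x^(n+1) + C
integral of 39x^2 dx
= 39/3 * x^3 + C
= 13 * x^3 + C
The coefficient in lowest terms is 13 = 13/1, so its numerator is 13

13


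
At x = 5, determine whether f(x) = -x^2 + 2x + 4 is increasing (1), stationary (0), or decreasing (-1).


Compute f'(x) to determine behavior:
f'(x) = -2x + 2
f'(5) = -2 * 5 + 2
= -10 + 2
= -8
Since f'(5) < 0, the function is decreasing (-1)

-1


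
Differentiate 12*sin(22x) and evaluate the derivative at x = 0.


Apply the chain rule to differentiate 12*sin(22x):
d/dx [12*sin(22x)]
= 12 * cos(22x) * d/dx(22x)
= 12 * 22 * cos(22x)
= 264 * cos(22x)
Evaluate at x = 0:
= 264 * cos(0)
= 264 * 1
= 264

264


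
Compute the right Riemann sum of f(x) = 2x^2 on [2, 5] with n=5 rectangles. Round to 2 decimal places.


Right Riemann sum uses right endpoints of each subinterval.
Interval: [2, 5], n = 5
dx = (5 - 2) / 5 = 3/5
Right endpoints: [13/5, 16/5, 19/5, 22/5, 5]
f values: [338/25, 512/25, 722/25, 968/25, 50]
Sum = dx * (sum of f values)
= 3/5 * 758/5
= 2274/25 = 90.96

90.96


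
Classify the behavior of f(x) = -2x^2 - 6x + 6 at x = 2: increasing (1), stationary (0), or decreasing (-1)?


Compute f'(x) to determine behavior:
f'(x) = -4x - 6
f'(2) = -4 * 2 - 6
= -8 - 6
= -14
Since f'(2) < 0, the function is decreasing (-1)

-1


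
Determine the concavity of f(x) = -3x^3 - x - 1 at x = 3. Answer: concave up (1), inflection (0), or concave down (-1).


Concavity is determined by the sign of f''(x).
f(x) = -3x^3 - x - 1
f'(x) = -9x^2 - 1
f''(x) = -18x
f''(3) = -18 * 3 + 0
= -54 + 0
= -54
Since f''(3) < 0, the function is concave down (-1)

-1


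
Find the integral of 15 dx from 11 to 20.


The integral of a constant k over [a, b] equals k * (b - a).
integral from 11 to 20 of 15 dx
= 15 * (20 - 11)
= 15 * 9
= 135

135


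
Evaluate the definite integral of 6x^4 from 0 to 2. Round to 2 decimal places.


Find the antiderivative of 6x^4:
F(x) = 6/5 * x^5
Apply the Fundamental Theorem of Calculus:
F(2) - F(0)
= 6/5 * 2^5 - 6/5 * 0^5
= 6/5 * (32 - 0)
= 6/5 * 32
= 192/5 = 38.40

38.40


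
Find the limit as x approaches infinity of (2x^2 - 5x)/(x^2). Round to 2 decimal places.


For limits at infinity with equal-degree polynomials,
we compare leading coefficients.
Numerator leading term: 2x^2
Denominator leading term: x^2
Divide both by x^2:
lim = (2 - 5/x) / (1)
As x -> infinity, the 1/x and 1/x^2 terms vanish:
= 2/1 = 2 = 2.00

2.00


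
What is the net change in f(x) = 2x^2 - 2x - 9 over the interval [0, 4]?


Net change = f(b) - f(a)
f(x) = 2x^2 - 2x - 9
Compute f(4):
f(4) = 2 * 4^2 - 2 * 4 - 9
= 32 - 8 - 9
= 15
Compute f(0):
f(0) = 2 * 0^2 - 2 * 0 - 9
= 0 + 0 - 9
= -9
Net change = 15 - (-9) = 24

24


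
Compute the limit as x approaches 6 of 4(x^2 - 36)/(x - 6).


Direct substitution gives 0/0, so we factor the numerator.
Factor: 4(x^2 - 36) = 4 * (x - 6)(x + 6)
Cancel the common factor (x - 6):
4(x^2 - 36)/(x - 6) = 4 * (x + 6)
Now substitute x = 6:
= 4 * (6 + 6) = 48

48


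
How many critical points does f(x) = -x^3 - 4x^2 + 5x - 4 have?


Find where f'(x) = 0:
f(x) = -x^3 - 4x^2 + 5x - 4
f'(x) = -3x^2 - 8x + 5
This is a quadratic in x. Use the discriminant to count real roots.
Discriminant = (-8)^2 - 4 * (-3) * 5
= 64 - (-60)
= 124
Since discriminant > 0, f'(x) = 0 has 2 real solutions.
Number of critical points: 2

2


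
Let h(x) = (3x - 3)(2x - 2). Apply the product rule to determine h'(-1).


Let u(x) = 3x - 3 and v(x) = 2x - 2
u'(x) = 3
v'(x) = 2
Product rule: h'(x) = u'(x)*v(x) + u(x)*v'(x)
= 3 * (2x - 2) + (3x - 3) * 2
At x = -1:
u(-1) = 3 * (-1) - 3 = -6
v(-1) = 2 * (-1) - 2 = -4
h'(-1) = 3 * (-4) + (-6) * 2
= -12 - 12
= -24

-24


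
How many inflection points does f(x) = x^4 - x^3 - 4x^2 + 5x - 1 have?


Inflection points occur where f''(x) = 0 and concavity changes.
f(x) = x^4 - x^3 - 4x^2 + 5x - 1
f'(x) = 4x^3 - 3x^2 - 8x + 5
f''(x) = 12x^2 - 6x - 8
This is a quadratic in x. Use the discriminant to count real roots.
Discriminant = (-6)^2 - 4 * 12 * (-8)
= 36 - (-384)
= 420
Since discriminant > 0, f''(x) = 0 has 2 distinct real solutions.
A quadratic with two distinct real roots changes sign at each root, so concavity changes at both.
Number of inflection points: 2

2


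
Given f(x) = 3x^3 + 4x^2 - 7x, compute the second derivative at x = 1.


First derivative:
f'(x) = 9x^2 + 8x - 7
Second derivative:
f''(x) = 18x + 8
Substitute x = 1:
f''(1) = 18 * 1 + 8
= 18 + 8
= 26

26


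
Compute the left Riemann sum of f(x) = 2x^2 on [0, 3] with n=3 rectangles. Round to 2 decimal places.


Left Riemann sum uses left endpoints of each subinterval.
Interval: [0, 3], n = 3
dx = (3 - 0) / 3 = 1
Left endpoints: [0, 1, 2]
f values: [0, 2, 8]
Sum = dx * (sum of f values)
= 1 * 10
= 10 = 10.00

10.00


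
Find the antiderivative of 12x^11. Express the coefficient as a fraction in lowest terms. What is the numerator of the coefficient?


Apply the power rule for integration:
integral of ax^n dx = a/(n+1) * x^(n+1) + C
integral of 12x^11 dx
= 12/12 * x^12 + C
= 1 * x^12 + C
The coefficient in lowest terms is 1 = 1/1, so its numerator is 1

1


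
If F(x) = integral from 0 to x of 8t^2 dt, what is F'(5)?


By the Fundamental Theorem of Calculus (Part 1):
If F(x) = integral from 0 to x of f(t) dt, then F'(x) = f(x)
Here f(t) = 8t^2
So F'(x) = 8x^2
Evaluate at x = 5:
F'(5) = 8 * 5^2
= 8 * 25
= 200

200


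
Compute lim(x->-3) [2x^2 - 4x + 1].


Since polynomials are continuous, we use direct substitution.
lim(x->-3) of 2x^2 - 4x + 1
= 2 * (-3)^2 - 4 * (-3) + 1
= 18 + 12 + 1
= 31

31


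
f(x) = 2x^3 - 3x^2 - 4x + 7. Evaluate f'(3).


Differentiate f(x) = 2x^3 - 3x^2 - 4x + 7 term by term:
f'(x) = 6x^2 - 6x - 4
Substitute x = 3:
f'(3) = 6 * 3^2 - 6 * 3 - 4
= 54 - 18 - 4
= 32

32


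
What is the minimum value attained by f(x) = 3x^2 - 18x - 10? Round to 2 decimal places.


For a quadratic f(x) = ax^2 + bx + c with a > 0, the minimum is at the vertex.
Vertex x-coordinate: x = -b/(2a)
x = -(-18) / (2 * 3)
x = 18/6 = 3
Substitute back to find the minimum value:
f(3) = 3 * 3^2 - 18 * 3 - 10
= 27 - 54 - 10
= -37 = -37.00

-37.00


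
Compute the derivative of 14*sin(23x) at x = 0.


Apply the chain rule to differentiate 14*sin(23x):
d/dx [14*sin(23x)]
= 14 * cos(23x) * d/dx(23x)
= 14 * 23 * cos(23x)
= 322 * cos(23x)
Evaluate at x = 0:
= 322 * cos(0)
= 322 * 1
= 322

322


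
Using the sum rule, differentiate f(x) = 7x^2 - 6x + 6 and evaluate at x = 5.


Differentiate term by term using power and sum rules:
f(x) = 7x^2 - 6x + 6
f'(x) = 14x - 6
Substitute x = 5:
f'(5) = 14 * 5 - 6
= 70 - 6
= 64

64


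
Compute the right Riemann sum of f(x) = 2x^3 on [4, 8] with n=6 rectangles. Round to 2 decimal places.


Right Riemann sum uses right endpoints of each subinterval.
Interval: [4, 8], n = 6
dx = (8 - 4) / 6 = 2/3
Right endpoints: [14/3, 16/3, 6, 20/3, 22/3, 8]
f values: [5488/27, 8192/27, 432, 16000/27, 21296/27, 1024]
Sum = dx * (sum of f values)
= 2/3 * 3344
= 6688/3 ≈ 2229.33

2229.33


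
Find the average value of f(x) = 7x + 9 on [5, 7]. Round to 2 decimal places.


Average value = 1/(b-a) * integral from a to b of f(x) dx
First compute the integral of 7x + 9:
F(x) = (7/2)x^2 + 9x
F(7) = 7/2 * 49 + 9 * 7 = 469/2
F(5) = 7/2 * 25 + 9 * 5 = 265/2
Integral = 469/2 - 265/2 = 102
Average = 102 / (7 - 5) = 102 / 2
= 51 = 51.00

51.00


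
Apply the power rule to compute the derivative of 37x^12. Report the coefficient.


We apply the power rule: d/dx [ax^n] = a*n * x^(n-1)
d/dx [37x^12]
= 37 * 12 * x^(12-1)
= 444x^11
The coefficient is 444

444


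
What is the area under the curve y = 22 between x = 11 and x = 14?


The area under a constant function y = 22 is a rectangle.
Width = 14 - 11 = 3
Height = 22
Area = width * height
= 3 * 22
= 66

66


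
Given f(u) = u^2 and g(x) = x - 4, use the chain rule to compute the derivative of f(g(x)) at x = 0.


Using the chain rule: (f(g(x)))' = f'(g(x)) * g'(x)
First, find g(0):
g(0) = 1 * 0 - 4 = -4
Next, f'(u) = 2u
And g'(x) = 1
So f'(g(0)) * g'(0)
= 2 * (-4) * 1
= -8

-8


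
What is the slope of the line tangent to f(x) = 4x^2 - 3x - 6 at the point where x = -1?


The slope of the tangent line equals f'(x) at the point.
f(x) = 4x^2 - 3x - 6
f'(x) = 8x - 3
At x = -1:
f'(-1) = 8 * (-1) - 3
= -8 - 3
= -11

-11


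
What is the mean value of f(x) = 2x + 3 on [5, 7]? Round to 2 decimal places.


Average value = 1/(b-a) * integral from a to b of f(x) dx
First compute the integral of 2x + 3:
F(x) = x^2 + 3x
F(7) = 1 * 49 + 3 * 7 = 70
F(5) = 1 * 25 + 3 * 5 = 40
Integral = 70 - 40 = 30
Average = 30 / (7 - 5) = 30 / 2
= 15 = 15.00

15.00


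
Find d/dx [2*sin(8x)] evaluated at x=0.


Apply the chain rule to differentiate 2*sin(8x):
d/dx [2*sin(8x)]
= 2 * cos(8x) * d/dx(8x)
= 2 * 8 * cos(8x)
= 16 * cos(8x)
Evaluate at x = 0:
= 16 * cos(0)
= 16 * 1
= 16

16


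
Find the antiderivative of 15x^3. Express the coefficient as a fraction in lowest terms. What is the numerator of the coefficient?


Apply the power rule for integration:
integral of ax^n dx = a/(n+1) * x^(n+1) + C
integral of 15x^3 dx
= 15/4 * x^4 + C
The coefficient in lowest terms is 15/4, and its numerator is 15

15


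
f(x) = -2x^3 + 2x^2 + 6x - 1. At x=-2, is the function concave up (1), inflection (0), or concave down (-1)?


Concavity is determined by the sign of f''(x).
f(x) = -2x^3 + 2x^2 + 6x - 1
f'(x) = -6x^2 + 4x + 6
f''(x) = -12x + 4
f''(-2) = -12 * (-2) + 4
= 24 + 4
= 28
Since f''(-2) > 0, the function is concave up (1)

1


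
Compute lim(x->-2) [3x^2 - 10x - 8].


Since polynomials are continuous, we use direct substitution.
lim(x->-2) of 3x^2 - 10x - 8
= 3 * (-2)^2 - 10 * (-2) - 8
= 12 + 20 - 8
= 24

24


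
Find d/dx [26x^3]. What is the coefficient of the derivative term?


We apply the power rule: d/dx [ax^n] = a*n * x^(n-1)
d/dx [26x^3]
= 26 * 3 * x^(3-1)
= 78x^2
The coefficient is 78

78


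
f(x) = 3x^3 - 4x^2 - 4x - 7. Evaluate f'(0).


Differentiate f(x) = 3x^3 - 4x^2 - 4x - 7 term by term:
f'(x) = 9x^2 - 8x - 4
Substitute x = 0:
f'(0) = 9 * 0^2 - 8 * 0 - 4
= 0 + 0 - 4
= -4

-4


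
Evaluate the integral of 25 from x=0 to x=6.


The integral of a constant k over [a, b] equals k * (b - a).
integral from 0 to 6 of 25 dx
= 25 * (6 - 0)
= 25 * 6
= 150

150


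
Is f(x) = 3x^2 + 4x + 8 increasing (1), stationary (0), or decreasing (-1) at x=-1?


Compute f'(x) to determine behavior:
f'(x) = 6x + 4
f'(-1) = 6 * (-1) + 4
= -6 + 4
= -2
Since f'(-1) < 0, the function is decreasing (-1)

-1


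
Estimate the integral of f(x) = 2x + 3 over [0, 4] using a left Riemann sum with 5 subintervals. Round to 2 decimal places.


Left Riemann sum uses left endpoints of each subinterval.
Interval: [0, 4], n = 5
dx = (4 - 0) / 5 = 4/5
Left endpoints: [0, 4/5, 8/5, 12/5, 16/5]
f values: [3, 23/5, 31/5, 39/5, 47/5]
Sum = dx * (sum of f values)
= 4/5 * 31
= 124/5 = 24.80

24.80


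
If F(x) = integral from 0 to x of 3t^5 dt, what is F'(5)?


By the Fundamental Theorem of Calculus (Part 1):
If F(x) = integral from 0 to x of f(t) dt, then F'(x) = f(x)
Here f(t) = 3t^5
So F'(x) = 3x^5
Evaluate at x = 5:
F'(5) = 3 * 5^5
= 3 * 3125
= 9375

9375


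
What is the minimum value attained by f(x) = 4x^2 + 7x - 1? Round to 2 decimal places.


For a quadratic f(x) = ax^2 + bx + c with a > 0, the minimum is at the vertex.
Vertex x-coordinate: x = -b/(2a)
x = -(7) / (2 * 4)
x = -7/8
Substitute back to find the minimum value:
f(-7/8) = 4 * (-7/8)^2 + 7 * (-7/8) - 1
= 49/16 - 49/8 - 1
= -65/16 ≈ -4.06

-4.06


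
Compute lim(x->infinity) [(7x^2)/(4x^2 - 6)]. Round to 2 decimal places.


For limits at infinity with equal-degree polynomials,
we compare leading coefficients.
Numerator leading term: 7x^2
Denominator leading term: 4x^2
Divide both by x^2:
lim = (7) / (4 - 6/x^2)
As x -> infinity, the 1/x and 1/x^2 terms vanish:
= 7/4 = 1.75

1.75


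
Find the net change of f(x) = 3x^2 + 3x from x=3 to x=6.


Net change = f(b) - f(a)
f(x) = 3x^2 + 3x
Compute f(6):
f(6) = 3 * 6^2 + 3 * 6 + 0
= 108 + 18 + 0
= 126
Compute f(3):
f(3) = 3 * 3^2 + 3 * 3 + 0
= 27 + 9 + 0
= 36
Net change = 126 - 36 = 90

90


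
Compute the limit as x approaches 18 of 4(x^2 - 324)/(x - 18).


Direct substitution gives 0/0, so we factor the numerator.
Factor: 4(x^2 - 324) = 4 * (x - 18)(x + 18)
Cancel the common factor (x - 18):
4(x^2 - 324)/(x - 18) = 4 * (x + 18)
Now substitute x = 18:
= 4 * (18 + 18) = 144

144


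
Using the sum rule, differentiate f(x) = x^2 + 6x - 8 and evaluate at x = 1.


Differentiate term by term using power and sum rules:
f(x) = x^2 + 6x - 8
f'(x) = 2x + 6
Substitute x = 1:
f'(1) = 2 * 1 + 6
= 2 + 6
= 8

8


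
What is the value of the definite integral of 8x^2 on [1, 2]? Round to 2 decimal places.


Find the antiderivative of 8x^2:
F(x) = 8/3 * x^3
Apply the Fundamental Theorem of Calculus:
F(2) - F(1)
= 8/3 * 2^3 - 8/3 * 1^3
= 8/3 * (8 - 1)
= 8/3 * 7
= 56/3 ≈ 18.67

18.67


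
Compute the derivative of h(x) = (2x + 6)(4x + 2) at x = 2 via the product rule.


Let u(x) = 2x + 6 and v(x) = 4x + 2
u'(x) = 2
v'(x) = 4
Product rule: h'(x) = u'(x)*v(x) + u(x)*v'(x)
= 2 * (4x + 2) + (2x + 6) * 4
At x = 2:
u(2) = 2 * 2 + 6 = 10
v(2) = 4 * 2 + 2 = 10
h'(2) = 2 * 10 + 10 * 4
= 20 + 40
= 60

60


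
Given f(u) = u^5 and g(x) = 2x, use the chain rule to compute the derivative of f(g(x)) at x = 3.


Using the chain rule: (f(g(x)))' = f'(g(x)) * g'(x)
First, find g(3):
g(3) = 2 * 3 + 0 = 6
Next, f'(u) = 5u^4
And g'(x) = 2
So f'(g(3)) * g'(3)
= 5 * 6^4 * 2
= 5 * 1296 * 2
= 12960

12960


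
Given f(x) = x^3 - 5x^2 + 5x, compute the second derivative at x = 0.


First derivative:
f'(x) = 3x^2 - 10x + 5
Second derivative:
f''(x) = 6x - 10
Substitute x = 0:
f''(0) = 6 * 0 - 10
= 0 - 10
= -10

-10


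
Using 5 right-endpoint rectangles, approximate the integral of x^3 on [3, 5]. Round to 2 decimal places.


Right Riemann sum uses right endpoints of each subinterval.
Interval: [3, 5], n = 5
dx = (5 - 3) / 5 = 2/5
Right endpoints: [17/5, 19/5, 21/5, 23/5, 5]
f values: [4913/125, 6859/125, 9261/125, 12167/125, 125]
Sum = dx * (sum of f values)
= 2/5 * 1953/5
= 3906/25 = 156.24

156.24


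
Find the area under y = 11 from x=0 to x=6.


The area under a constant function y = 11 is a rectangle.
Width = 6 - 0 = 6
Height = 11
Area = width * height
= 6 * 11
= 66

66


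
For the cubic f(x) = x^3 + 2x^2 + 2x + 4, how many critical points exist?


Find where f'(x) = 0:
f(x) = x^3 + 2x^2 + 2x + 4
f'(x) = 3x^2 + 4x + 2
This is a quadratic in x. Use the discriminant to count real roots.
Discriminant = (4)^2 - 4 * 3 * 2
= 16 - 24
= -8
Since discriminant < 0, f'(x) = 0 has no real solutions.
Number of critical points: 0

0


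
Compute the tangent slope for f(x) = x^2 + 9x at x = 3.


The slope of the tangent line equals f'(x) at the point.
f(x) = x^2 + 9x
f'(x) = 2x + 9
At x = 3:
f'(3) = 2 * 3 + 9
= 6 + 9
= 15

15


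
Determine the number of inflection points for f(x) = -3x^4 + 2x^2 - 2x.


Inflection points occur where f''(x) = 0 and concavity changes.
f(x) = -3x^4 + 2x^2 - 2x
f'(x) = -12x^3 + 4x - 2
f''(x) = -36x^2 + 4
This is a quadratic in x. Use the discriminant to count real roots.
Discriminant = (0)^2 - 4 * (-36) * 4
= 0 - (-576)
= 576
Since discriminant > 0, f''(x) = 0 has 2 distinct real solutions.
A quadratic with two distinct real roots changes sign at each root, so concavity changes at both.
Number of inflection points: 2

2


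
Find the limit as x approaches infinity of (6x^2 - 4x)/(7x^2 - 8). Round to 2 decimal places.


For limits at infinity with equal-degree polynomials,
we compare leading coefficients.
Numerator leading term: 6x^2
Denominator leading term: 7x^2
Divide both by x^2:
lim = (6 - 4/x) / (7 - 8/x^2)
As x -> infinity, the 1/x and 1/x^2 terms vanish:
= 6/7 ≈ 0.86

0.86


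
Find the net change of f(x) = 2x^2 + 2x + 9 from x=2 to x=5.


Net change = f(b) - f(a)
f(x) = 2x^2 + 2x + 9
Compute f(5):
f(5) = 2 * 5^2 + 2 * 5 + 9
= 50 + 10 + 9
= 69
Compute f(2):
f(2) = 2 * 2^2 + 2 * 2 + 9
= 8 + 4 + 9
= 21
Net change = 69 - 21 = 48

48


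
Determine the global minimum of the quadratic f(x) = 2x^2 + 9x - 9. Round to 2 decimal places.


For a quadratic f(x) = ax^2 + bx + c with a > 0, the minimum is at the vertex.
Vertex x-coordinate: x = -b/(2a)
x = -(9) / (2 * 2)
x = -9/4
Substitute back to find the minimum value:
f(-9/4) = 2 * (-9/4)^2 + 9 * (-9/4) - 9
= 81/8 - 81/4 - 9
= -153/8 ≈ -19.13

-19.13


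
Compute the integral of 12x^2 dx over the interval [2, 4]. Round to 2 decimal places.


Find the antiderivative of 12x^2:
F(x) = 12/3 * x^3
Apply the Fundamental Theorem of Calculus:
F(4) - F(2)
= 12/3 * 4^3 - 12/3 * 2^3
= 12/3 * (64 - 8)
= 12/3 * 56
= 224 = 224.00

224.00


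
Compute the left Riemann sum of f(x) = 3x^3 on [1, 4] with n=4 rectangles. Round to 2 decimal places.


Left Riemann sum uses left endpoints of each subinterval.
Interval: [1, 4], n = 4
dx = (4 - 1) / 4 = 3/4
Left endpoints: [1, 7/4, 5/2, 13/4]
f values: [3, 1029/64, 375/8, 6591/64]
Sum = dx * (sum of f values)
= 3/4 * 2703/16
= 8109/64 ≈ 126.70

126.70


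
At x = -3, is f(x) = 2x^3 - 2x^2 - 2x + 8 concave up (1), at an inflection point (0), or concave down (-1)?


Concavity is determined by the sign of f''(x).
f(x) = 2x^3 - 2x^2 - 2x + 8
f'(x) = 6x^2 - 4x - 2
f''(x) = 12x - 4
f''(-3) = 12 * (-3) - 4
= -36 - 4
= -40
Since f''(-3) < 0, the function is concave down (-1)

-1


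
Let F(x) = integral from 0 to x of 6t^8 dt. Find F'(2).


By the Fundamental Theorem of Calculus (Part 1):
If F(x) = integral from 0 to x of f(t) dt, then F'(x) = f(x)
Here f(t) = 6t^8
So F'(x) = 6x^8
Evaluate at x = 2:
F'(2) = 6 * 2^8
= 6 * 256
= 1536

1536


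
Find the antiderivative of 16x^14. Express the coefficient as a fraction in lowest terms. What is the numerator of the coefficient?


Apply the power rule for integration:
integral of ax^n dx = a/(n+1) * x^(n+1) + C
integral of 16x^14 dx
= 16/15 * x^15 + C
The coefficient in lowest terms is 16/15, and its numerator is 16

16


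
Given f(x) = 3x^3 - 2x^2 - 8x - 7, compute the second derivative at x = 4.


First derivative:
f'(x) = 9x^2 - 4x - 8
Second derivative:
f''(x) = 18x - 4
Substitute x = 4:
f''(4) = 18 * 4 - 4
= 72 - 4
= 68

68


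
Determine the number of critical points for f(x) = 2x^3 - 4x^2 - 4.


Find where f'(x) = 0:
f(x) = 2x^3 - 4x^2 - 4
f'(x) = 6x^2 - 8x
This is a quadratic in x. Use the discriminant to count real roots.
Discriminant = (-8)^2 - 4 * 6 * 0
= 64 - 0
= 64
Since discriminant > 0, f'(x) = 0 has 2 real solutions.
Number of critical points: 2

2


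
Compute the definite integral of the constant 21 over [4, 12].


The integral of a constant k over [a, b] equals k * (b - a).
integral from 4 to 12 of 21 dx
= 21 * (12 - 4)
= 21 * 8
= 168

168


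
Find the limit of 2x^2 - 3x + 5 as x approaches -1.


Since polynomials are continuous, we use direct substitution.
lim(x->-1) of 2x^2 - 3x + 5
= 2 * (-1)^2 - 3 * (-1) + 5
= 2 + 3 + 5
= 10

10


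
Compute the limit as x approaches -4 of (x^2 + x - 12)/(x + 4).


Direct substitution gives 0/0, so we factor the numerator.
Factor: (x^2 + x - 12) = (x + 4)(x - 3)
Cancel the common factor (x + 4):
(x^2 + x - 12)/(x + 4) = (x - 3)
Now substitute x = -4:
= (-4) - (3) = -7

-7


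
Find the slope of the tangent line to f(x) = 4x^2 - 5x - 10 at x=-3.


The slope of the tangent line equals f'(x) at the point.
f(x) = 4x^2 - 5x - 10
f'(x) = 8x - 5
At x = -3:
f'(-3) = 8 * (-3) - 5
= -24 - 5
= -29

-29


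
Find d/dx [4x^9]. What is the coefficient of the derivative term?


We apply the power rule: d/dx [ax^n] = a*n * x^(n-1)
d/dx [4x^9]
= 4 * 9 * x^(9-1)
= 36x^8
The coefficient is 36

36


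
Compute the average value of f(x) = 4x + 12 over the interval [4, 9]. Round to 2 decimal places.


Average value = 1/(b-a) * integral from a to b of f(x) dx
First compute the integral of 4x + 12:
F(x) = 2x^2 + 12x
F(9) = 2 * 81 + 12 * 9 = 270
F(4) = 2 * 16 + 12 * 4 = 80
Integral = 270 - 80 = 190
Average = 190 / (9 - 4) = 190 / 5
= 38 = 38.00

38.00


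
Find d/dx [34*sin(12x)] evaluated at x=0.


Apply the chain rule to differentiate 34*sin(12x):
d/dx [34*sin(12x)]
= 34 * cos(12x) * d/dx(12x)
= 34 * 12 * cos(12x)
= 408 * cos(12x)
Evaluate at x = 0:
= 408 * cos(0)
= 408 * 1
= 408

408


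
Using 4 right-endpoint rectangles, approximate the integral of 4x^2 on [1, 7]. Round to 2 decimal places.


Right Riemann sum uses right endpoints of each subinterval.
Interval: [1, 7], n = 4
dx = (7 - 1) / 4 = 3/2
Right endpoints: [5/2, 4, 11/2, 7]
f values: [25, 64, 121, 196]
Sum = dx * (sum of f values)
= 3/2 * 406
= 609 = 609.00

609.00


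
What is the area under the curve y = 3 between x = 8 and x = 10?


The area under a constant function y = 3 is a rectangle.
Width = 10 - 8 = 2
Height = 3
Area = width * height
= 2 * 3
= 6

6


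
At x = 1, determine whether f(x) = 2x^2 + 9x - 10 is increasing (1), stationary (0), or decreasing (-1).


Compute f'(x) to determine behavior:
f'(x) = 4x + 9
f'(1) = 4 * 1 + 9
= 4 + 9
= 13
Since f'(1) > 0, the function is increasing (1)

1


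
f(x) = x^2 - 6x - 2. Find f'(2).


Differentiate term by term using power and sum rules:
f(x) = x^2 - 6x - 2
f'(x) = 2x - 6
Substitute x = 2:
f'(2) = 2 * 2 - 6
= 4 - 6
= -2

-2


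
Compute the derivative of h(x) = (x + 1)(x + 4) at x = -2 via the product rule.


Let u(x) = x + 1 and v(x) = x + 4
u'(x) = 1
v'(x) = 1
Product rule: h'(x) = u'(x)*v(x) + u(x)*v'(x)
= 1 * (x + 4) + (x + 1) * 1
At x = -2:
u(-2) = 1 * (-2) + 1 = -1
v(-2) = 1 * (-2) + 4 = 2
h'(-2) = 1 * 2 + (-1) * 1
= 2 - 1
= 1

1


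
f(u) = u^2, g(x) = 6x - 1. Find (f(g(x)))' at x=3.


Using the chain rule: (f(g(x)))' = f'(g(x)) * g'(x)
First, find g(3):
g(3) = 6 * 3 - 1 = 17
Next, f'(u) = 2u
And g'(x) = 6
So f'(g(3)) * g'(3)
= 2 * 17 * 6
= 204

204


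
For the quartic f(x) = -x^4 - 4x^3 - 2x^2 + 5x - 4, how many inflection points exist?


Inflection points occur where f''(x) = 0 and concavity changes.
f(x) = -x^4 - 4x^3 - 2x^2 + 5x - 4
f'(x) = -4x^3 - 12x^2 - 4x + 5
f''(x) = -12x^2 - 24x - 4
This is a quadratic in x. Use the discriminant to count real roots.
Discriminant = (-24)^2 - 4 * (-12) * (-4)
= 576 - 192
= 384
Since discriminant > 0, f''(x) = 0 has 2 distinct real solutions.
A quadratic with two distinct real roots changes sign at each root, so concavity changes at both.
Number of inflection points: 2

2


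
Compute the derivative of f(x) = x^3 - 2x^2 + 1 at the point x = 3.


Differentiate f(x) = x^3 - 2x^2 + 1 term by term:
f'(x) = 3x^2 - 4x
Substitute x = 3:
f'(3) = 3 * 3^2 - 4 * 3 + 0
= 27 - 12 + 0
= 15

15


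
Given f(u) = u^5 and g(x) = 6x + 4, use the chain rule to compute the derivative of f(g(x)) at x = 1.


Using the chain rule: (f(g(x)))' = f'(g(x)) * g'(x)
First, find g(1):
g(1) = 6 * 1 + 4 = 10
Next, f'(u) = 5u^4
And g'(x) = 6
So f'(g(1)) * g'(1)
= 5 * 10^4 * 6
= 5 * 10000 * 6
= 300000

300000


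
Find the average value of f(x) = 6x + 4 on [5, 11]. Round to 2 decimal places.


Average value = 1/(b-a) * integral from a to b of f(x) dx
First compute the integral of 6x + 4:
F(x) = 3x^2 + 4x
F(11) = 3 * 121 + 4 * 11 = 407
F(5) = 3 * 25 + 4 * 5 = 95
Integral = 407 - 95 = 312
Average = 312 / (11 - 5) = 312 / 6
= 52 = 52.00

52.00


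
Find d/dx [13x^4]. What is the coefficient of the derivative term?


We apply the power rule: d/dx [ax^n] = a*n * x^(n-1)
d/dx [13x^4]
= 13 * 4 * x^(4-1)
= 52x^3
The coefficient is 52

52


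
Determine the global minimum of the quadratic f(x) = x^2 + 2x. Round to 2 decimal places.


For a quadratic f(x) = ax^2 + bx + c with a > 0, the minimum is at the vertex.
Vertex x-coordinate: x = -b/(2a)
x = -(2) / (2 * 1)
x = -2/2 = -1
Substitute back to find the minimum value:
f(-1) = 1 * (-1)^2 + 2 * (-1) + 0
= 1 - 2 + 0
= -1 = -1.00

-1.00
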